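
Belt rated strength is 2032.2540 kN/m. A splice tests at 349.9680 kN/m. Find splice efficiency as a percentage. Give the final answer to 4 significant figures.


Eff = 349.9680 / 2032.2540 * 100
Eff = 17.22 %


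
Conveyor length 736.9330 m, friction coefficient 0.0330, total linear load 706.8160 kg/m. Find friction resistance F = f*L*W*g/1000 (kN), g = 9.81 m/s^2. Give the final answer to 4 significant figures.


F = 0.0330 * 736.9330 * 706.8160 * 9.81 / 1000
F = 168.6 kN


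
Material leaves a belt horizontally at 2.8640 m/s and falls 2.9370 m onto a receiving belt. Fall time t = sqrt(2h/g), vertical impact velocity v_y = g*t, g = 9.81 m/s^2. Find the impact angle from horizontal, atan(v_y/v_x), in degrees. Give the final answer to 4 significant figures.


t = sqrt(2*2.9370/9.81) = 0.773807 s
v_y = 9.81 * 0.773807 = 7.59105 m/s
angle = atan(7.59105 / 2.8640) = 69.33 deg


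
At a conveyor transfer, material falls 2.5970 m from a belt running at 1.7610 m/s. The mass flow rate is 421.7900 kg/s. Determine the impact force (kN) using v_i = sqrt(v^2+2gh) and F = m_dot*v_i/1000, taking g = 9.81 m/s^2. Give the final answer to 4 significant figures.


v_i = sqrt(1.7610^2 + 2*9.81*2.5970) = 7.35216 m/s
F = 421.7900 * 7.35216 / 1000
F = 3.101 kN


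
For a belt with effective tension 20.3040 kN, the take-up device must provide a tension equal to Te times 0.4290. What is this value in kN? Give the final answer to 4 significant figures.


T_tu = 20.3040 * 0.4290
T_tu = 8.710 kN


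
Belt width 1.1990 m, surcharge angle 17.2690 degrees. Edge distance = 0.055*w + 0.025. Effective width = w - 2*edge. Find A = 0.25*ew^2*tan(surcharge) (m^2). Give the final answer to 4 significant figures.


edge = 0.055*1.1990 + 0.025 = 0.090945 m
ew = 1.1990 - 2*0.090945 = 1.01711 m
A = 0.25 * 1.01711^2 * tan(17.2690 deg)
A = 0.08040 m^2


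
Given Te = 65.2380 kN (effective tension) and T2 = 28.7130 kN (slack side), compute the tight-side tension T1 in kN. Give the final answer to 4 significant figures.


T1 = Te + T2 = 65.2380 + 28.7130
T1 = 93.95 kN


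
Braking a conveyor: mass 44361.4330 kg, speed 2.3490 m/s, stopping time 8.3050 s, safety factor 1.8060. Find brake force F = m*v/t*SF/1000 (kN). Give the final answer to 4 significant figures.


F = 44361.4330 * 2.3490 / 8.3050 * 1.8060 / 1000
F = 22.66 kN


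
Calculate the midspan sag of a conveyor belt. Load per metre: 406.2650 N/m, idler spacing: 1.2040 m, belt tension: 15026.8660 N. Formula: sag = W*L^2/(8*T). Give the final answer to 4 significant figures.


sag = 406.2650 * 1.2040^2 / (8 * 15026.8660)
sag = 0.004899 m


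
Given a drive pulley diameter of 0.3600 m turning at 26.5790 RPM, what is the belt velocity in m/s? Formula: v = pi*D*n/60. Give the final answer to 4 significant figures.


v = pi * 0.3600 * 26.5790 / 60
v = 0.5010 m/s


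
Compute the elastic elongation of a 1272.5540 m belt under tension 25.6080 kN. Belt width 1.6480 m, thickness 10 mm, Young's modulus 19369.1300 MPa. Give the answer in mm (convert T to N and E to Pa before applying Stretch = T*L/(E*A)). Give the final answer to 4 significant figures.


A = 1.6480 * 0.01 = 0.01648 m^2
Stretch = 25.6080*1000 * 1272.5540 / (19369.1300e6 * 0.01648) * 1000
Stretch = 102.1 mm


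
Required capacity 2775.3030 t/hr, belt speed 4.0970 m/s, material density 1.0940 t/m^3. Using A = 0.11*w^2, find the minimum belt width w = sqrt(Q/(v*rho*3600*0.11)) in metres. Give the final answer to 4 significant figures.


A_req = 2775.3030 / (4.0970 * 1.0940 * 3600) = 0.171998 m^2
w = sqrt(0.171998 / 0.11)
w = 1.250 m


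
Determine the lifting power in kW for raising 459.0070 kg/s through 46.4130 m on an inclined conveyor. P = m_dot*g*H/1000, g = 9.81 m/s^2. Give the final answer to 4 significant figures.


P = 459.0070 * 9.81 * 46.4130 / 1000
P = 209.0 kW


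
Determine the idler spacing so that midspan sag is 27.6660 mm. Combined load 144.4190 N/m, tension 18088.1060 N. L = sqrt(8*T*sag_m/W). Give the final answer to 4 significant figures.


sag = 27.6660/1000 = 0.027666 m
L = sqrt(8 * 18088.1060 * 0.027666 / 144.4190)
L = 5.265 m


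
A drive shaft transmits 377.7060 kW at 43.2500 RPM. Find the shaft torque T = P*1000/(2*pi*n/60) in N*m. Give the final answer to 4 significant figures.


omega = 2*pi*43.2500/60 = 4.52913 rad/s
T = 377.7060*1000 / 4.52913
T = 83390 N*m


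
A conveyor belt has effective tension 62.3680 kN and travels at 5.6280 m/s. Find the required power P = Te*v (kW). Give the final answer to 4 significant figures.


P = Te * v = 62.3680 * 5.6280
P = 351.0 kW


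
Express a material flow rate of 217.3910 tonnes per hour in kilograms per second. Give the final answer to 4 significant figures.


m_dot = 217.3910 * 1000 / 3600
m_dot = 60.39 kg/s


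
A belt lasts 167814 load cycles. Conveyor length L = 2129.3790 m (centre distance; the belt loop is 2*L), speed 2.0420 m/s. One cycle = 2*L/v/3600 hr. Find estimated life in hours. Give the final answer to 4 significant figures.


cycle_time = 2 * 2129.3790 / 2.0420 / 3600 = 0.579328 hr
life = 167814 * 0.579328 = 97220 hours


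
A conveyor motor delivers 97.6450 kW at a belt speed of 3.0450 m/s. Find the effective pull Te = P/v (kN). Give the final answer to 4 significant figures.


Te = P / v = 97.6450 / 3.0450
Te = 32.07 kN


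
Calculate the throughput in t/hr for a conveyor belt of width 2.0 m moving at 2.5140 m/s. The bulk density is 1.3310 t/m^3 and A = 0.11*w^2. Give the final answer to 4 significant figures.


A = 0.11 * 2.0^2 = 0.44 m^2
C = 0.44 * 2.5140 * 1.3310 * 3600
C = 5300 t/hr


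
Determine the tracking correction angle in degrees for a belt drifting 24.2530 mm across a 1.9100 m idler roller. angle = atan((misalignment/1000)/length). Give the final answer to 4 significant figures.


misalign_m = 24.2530 / 1000 = 0.024253 m
angle = atan(0.024253 / 1.9100)
angle = 0.7275 deg


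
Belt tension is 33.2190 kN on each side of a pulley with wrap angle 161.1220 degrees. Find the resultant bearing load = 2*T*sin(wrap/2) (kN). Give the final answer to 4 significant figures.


F = 2 * 33.2190 * sin(161.1220/2 deg)
F = 65.54 kN


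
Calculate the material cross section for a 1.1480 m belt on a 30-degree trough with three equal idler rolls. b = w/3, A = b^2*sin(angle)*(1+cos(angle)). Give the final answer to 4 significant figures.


b = 1.1480/3 = 0.382667 m
A = 0.382667^2 * sin(30 deg) * (1 + cos(30 deg))
A = 0.1366 m^2


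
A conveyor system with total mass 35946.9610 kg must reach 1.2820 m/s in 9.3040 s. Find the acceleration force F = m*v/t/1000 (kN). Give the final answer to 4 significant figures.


F = 35946.9610 * 1.2820 / 9.3040 / 1000
F = 4.953 kN


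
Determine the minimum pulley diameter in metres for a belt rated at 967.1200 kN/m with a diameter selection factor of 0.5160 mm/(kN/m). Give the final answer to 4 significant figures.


D = 967.1200 * 0.5160 / 1000
D = 0.4990 m


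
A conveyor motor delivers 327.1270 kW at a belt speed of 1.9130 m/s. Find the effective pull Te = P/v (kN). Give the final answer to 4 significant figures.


Te = P / v = 327.1270 / 1.9130
Te = 171.0 kN


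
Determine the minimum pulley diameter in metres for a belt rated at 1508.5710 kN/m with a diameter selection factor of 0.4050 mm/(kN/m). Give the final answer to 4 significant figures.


D = 1508.5710 * 0.4050 / 1000
D = 0.6110 m


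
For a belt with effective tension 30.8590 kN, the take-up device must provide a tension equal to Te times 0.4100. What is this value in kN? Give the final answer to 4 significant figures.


T_tu = 30.8590 * 0.4100
T_tu = 12.65 kN


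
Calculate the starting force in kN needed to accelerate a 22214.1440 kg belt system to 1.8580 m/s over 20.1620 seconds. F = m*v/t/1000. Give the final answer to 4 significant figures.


F = 22214.1440 * 1.8580 / 20.1620 / 1000
F = 2.047 kN


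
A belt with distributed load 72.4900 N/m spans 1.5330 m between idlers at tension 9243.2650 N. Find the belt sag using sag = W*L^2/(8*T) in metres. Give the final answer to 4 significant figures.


sag = 72.4900 * 1.5330^2 / (8 * 9243.2650)
sag = 0.002304 m


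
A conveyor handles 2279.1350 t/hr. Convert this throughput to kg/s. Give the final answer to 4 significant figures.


m_dot = 2279.1350 * 1000 / 3600
m_dot = 633.1 kg/s


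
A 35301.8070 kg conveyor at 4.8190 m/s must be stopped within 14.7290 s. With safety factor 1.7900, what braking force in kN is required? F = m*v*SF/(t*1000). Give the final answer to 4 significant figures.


F = 35301.8070 * 4.8190 / 14.7290 * 1.7900 / 1000
F = 20.67 kN


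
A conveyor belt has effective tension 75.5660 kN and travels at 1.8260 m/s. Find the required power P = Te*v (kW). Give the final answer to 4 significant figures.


P = Te * v = 75.5660 * 1.8260
P = 138.0 kW


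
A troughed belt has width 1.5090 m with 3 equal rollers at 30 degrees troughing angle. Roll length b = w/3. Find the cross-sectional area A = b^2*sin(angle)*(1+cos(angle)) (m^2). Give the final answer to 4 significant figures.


b = 1.5090/3 = 0.503 m
A = 0.503^2 * sin(30 deg) * (1 + cos(30 deg))
A = 0.2361 m^2


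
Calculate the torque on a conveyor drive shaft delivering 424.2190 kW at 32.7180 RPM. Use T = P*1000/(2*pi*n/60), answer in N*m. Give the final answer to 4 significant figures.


omega = 2*pi*32.7180/60 = 3.42622 rad/s
T = 424.2190*1000 / 3.42622
T = 123800 N*m


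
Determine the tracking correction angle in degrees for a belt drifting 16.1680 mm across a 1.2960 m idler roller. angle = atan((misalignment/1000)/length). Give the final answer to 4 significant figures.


misalign_m = 16.1680 / 1000 = 0.016168 m
angle = atan(0.016168 / 1.2960)
angle = 0.7147 deg


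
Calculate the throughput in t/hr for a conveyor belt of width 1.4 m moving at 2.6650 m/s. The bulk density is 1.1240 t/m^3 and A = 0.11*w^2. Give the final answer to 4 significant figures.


A = 0.11 * 1.4^2 = 0.2156 m^2
C = 0.2156 * 2.6650 * 1.1240 * 3600
C = 2325 t/hr


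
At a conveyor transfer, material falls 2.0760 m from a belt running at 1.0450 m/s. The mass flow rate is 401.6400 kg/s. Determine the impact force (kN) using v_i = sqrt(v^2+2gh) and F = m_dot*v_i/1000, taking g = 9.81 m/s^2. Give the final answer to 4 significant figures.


v_i = sqrt(1.0450^2 + 2*9.81*2.0760) = 6.46708 m/s
F = 401.6400 * 6.46708 / 1000
F = 2.597 kN


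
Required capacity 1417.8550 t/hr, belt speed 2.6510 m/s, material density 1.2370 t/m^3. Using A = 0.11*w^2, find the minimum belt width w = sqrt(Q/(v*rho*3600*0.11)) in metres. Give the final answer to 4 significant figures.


A_req = 1417.8550 / (2.6510 * 1.2370 * 3600) = 0.120102 m^2
w = sqrt(0.120102 / 0.11)
w = 1.045 m


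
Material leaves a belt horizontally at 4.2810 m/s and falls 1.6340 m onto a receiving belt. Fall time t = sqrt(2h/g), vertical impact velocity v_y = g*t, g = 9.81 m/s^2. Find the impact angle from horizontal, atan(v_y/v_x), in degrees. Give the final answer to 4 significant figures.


t = sqrt(2*1.6340/9.81) = 0.577174 s
v_y = 9.81 * 0.577174 = 5.66208 m/s
angle = atan(5.66208 / 4.2810) = 52.91 deg


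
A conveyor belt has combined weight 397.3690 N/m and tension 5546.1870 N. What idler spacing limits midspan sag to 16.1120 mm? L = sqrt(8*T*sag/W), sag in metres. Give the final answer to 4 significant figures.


sag = 16.1120/1000 = 0.016112 m
L = sqrt(8 * 5546.1870 * 0.016112 / 397.3690)
L = 1.341 m


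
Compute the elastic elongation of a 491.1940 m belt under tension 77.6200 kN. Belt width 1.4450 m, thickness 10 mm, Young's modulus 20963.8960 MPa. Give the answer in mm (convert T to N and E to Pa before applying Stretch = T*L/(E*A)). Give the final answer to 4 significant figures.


A = 1.4450 * 0.01 = 0.01445 m^2
Stretch = 77.6200*1000 * 491.1940 / (20963.8960e6 * 0.01445) * 1000
Stretch = 125.9 mm


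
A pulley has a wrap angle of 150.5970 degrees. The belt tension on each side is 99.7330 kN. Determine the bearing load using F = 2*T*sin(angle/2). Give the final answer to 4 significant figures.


F = 2 * 99.7330 * sin(150.5970/2 deg)
F = 192.9 kN


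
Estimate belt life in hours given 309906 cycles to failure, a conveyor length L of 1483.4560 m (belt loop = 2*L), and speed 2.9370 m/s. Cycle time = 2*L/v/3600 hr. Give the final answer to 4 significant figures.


cycle_time = 2 * 1483.4560 / 2.9370 / 3600 = 0.280607 hr
life = 309906 * 0.280607 = 86960 hours


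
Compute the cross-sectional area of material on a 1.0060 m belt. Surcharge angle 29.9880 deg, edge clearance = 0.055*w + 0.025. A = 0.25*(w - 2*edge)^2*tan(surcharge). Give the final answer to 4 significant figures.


edge = 0.055*1.0060 + 0.025 = 0.08033 m
ew = 1.0060 - 2*0.08033 = 0.84534 m
A = 0.25 * 0.84534^2 * tan(29.9880 deg)
A = 0.1031 m^2


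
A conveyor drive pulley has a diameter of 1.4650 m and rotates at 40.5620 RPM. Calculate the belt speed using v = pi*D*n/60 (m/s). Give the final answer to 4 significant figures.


v = pi * 1.4650 * 40.5620 / 60
v = 3.111 m/s


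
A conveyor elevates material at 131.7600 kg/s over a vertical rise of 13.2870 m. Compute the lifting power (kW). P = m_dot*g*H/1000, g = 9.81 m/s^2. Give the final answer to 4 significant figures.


P = 131.7600 * 9.81 * 13.2870 / 1000
P = 17.17 kW


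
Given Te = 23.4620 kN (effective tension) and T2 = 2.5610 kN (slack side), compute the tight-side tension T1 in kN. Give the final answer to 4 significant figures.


T1 = Te + T2 = 23.4620 + 2.5610
T1 = 26.02 kN


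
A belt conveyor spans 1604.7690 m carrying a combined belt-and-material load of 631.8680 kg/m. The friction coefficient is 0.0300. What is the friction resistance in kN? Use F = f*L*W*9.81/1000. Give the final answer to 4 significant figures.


F = 0.0300 * 1604.7690 * 631.8680 * 9.81 / 1000
F = 298.4 kN


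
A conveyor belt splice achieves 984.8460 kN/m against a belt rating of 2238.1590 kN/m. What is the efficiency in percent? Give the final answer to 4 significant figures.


Eff = 984.8460 / 2238.1590 * 100
Eff = 44.00 %


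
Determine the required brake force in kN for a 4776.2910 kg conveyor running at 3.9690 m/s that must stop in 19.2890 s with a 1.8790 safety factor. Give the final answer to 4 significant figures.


F = 4776.2910 * 3.9690 / 19.2890 * 1.8790 / 1000
F = 1.847 kN


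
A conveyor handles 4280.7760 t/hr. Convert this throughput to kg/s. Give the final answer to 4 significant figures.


m_dot = 4280.7760 * 1000 / 3600
m_dot = 1189 kg/s


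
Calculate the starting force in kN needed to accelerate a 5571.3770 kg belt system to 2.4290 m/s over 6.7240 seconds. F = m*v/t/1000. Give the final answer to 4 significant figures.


F = 5571.3770 * 2.4290 / 6.7240 / 1000
F = 2.013 kN


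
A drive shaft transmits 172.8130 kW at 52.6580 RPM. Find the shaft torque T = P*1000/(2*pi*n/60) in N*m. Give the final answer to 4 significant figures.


omega = 2*pi*52.6580/60 = 5.51433 rad/s
T = 172.8130*1000 / 5.51433
T = 31340 N*m


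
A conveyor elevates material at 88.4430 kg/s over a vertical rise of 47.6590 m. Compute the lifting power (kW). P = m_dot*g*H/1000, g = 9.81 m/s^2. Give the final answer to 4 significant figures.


P = 88.4430 * 9.81 * 47.6590 / 1000
P = 41.35 kW


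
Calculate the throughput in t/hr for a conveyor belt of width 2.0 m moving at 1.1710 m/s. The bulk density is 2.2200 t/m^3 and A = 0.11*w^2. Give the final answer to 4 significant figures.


A = 0.11 * 2.0^2 = 0.44 m^2
C = 0.44 * 1.1710 * 2.2200 * 3600
C = 4118 t/hr


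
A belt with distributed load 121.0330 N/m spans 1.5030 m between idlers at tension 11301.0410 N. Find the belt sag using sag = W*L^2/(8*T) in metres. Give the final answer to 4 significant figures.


sag = 121.0330 * 1.5030^2 / (8 * 11301.0410)
sag = 0.003024 m


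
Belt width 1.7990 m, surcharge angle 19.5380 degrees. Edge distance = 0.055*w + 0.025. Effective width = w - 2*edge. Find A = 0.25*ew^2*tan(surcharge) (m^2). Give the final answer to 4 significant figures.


edge = 0.055*1.7990 + 0.025 = 0.123945 m
ew = 1.7990 - 2*0.123945 = 1.55111 m
A = 0.25 * 1.55111^2 * tan(19.5380 deg)
A = 0.2134 m^2


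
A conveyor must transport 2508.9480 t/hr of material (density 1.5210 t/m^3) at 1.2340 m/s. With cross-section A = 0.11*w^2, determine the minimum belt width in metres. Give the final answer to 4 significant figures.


A_req = 2508.9480 / (1.2340 * 1.5210 * 3600) = 0.371317 m^2
w = sqrt(0.371317 / 0.11)
w = 1.837 m


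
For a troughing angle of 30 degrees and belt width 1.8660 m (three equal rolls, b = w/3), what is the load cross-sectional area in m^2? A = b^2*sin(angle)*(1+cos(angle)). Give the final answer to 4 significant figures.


b = 1.8660/3 = 0.622 m
A = 0.622^2 * sin(30 deg) * (1 + cos(30 deg))
A = 0.3610 m^2


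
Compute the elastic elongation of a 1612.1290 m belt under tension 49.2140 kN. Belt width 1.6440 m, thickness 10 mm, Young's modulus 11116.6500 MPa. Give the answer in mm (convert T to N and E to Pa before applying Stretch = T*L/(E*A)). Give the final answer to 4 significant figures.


A = 1.6440 * 0.01 = 0.01644 m^2
Stretch = 49.2140*1000 * 1612.1290 / (11116.6500e6 * 0.01644) * 1000
Stretch = 434.1 mm


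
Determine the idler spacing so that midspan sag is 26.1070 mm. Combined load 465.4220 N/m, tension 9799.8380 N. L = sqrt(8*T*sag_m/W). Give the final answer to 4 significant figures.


sag = 26.1070/1000 = 0.026107 m
L = sqrt(8 * 9799.8380 * 0.026107 / 465.4220)
L = 2.097 m


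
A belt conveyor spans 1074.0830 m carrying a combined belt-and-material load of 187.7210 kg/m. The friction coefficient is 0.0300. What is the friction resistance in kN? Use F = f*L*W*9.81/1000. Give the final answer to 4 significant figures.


F = 0.0300 * 1074.0830 * 187.7210 * 9.81 / 1000
F = 59.34 kN


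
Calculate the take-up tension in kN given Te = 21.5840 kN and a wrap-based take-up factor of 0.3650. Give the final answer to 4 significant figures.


T_tu = 21.5840 * 0.3650
T_tu = 7.878 kN


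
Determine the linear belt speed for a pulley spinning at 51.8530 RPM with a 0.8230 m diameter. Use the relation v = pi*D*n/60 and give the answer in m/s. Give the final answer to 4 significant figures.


v = pi * 0.8230 * 51.8530 / 60
v = 2.234 m/s


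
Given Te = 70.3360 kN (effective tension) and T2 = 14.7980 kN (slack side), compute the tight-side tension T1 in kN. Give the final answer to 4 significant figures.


T1 = Te + T2 = 70.3360 + 14.7980
T1 = 85.13 kN


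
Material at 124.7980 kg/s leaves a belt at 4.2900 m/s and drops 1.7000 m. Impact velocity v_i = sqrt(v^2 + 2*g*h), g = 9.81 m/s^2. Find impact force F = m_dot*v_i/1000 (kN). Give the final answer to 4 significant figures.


v_i = sqrt(4.2900^2 + 2*9.81*1.7000) = 7.19431 m/s
F = 124.7980 * 7.19431 / 1000
F = 0.8978 kN


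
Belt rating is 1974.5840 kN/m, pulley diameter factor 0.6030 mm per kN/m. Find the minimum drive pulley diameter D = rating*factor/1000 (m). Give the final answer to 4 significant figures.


D = 1974.5840 * 0.6030 / 1000
D = 1.191 m


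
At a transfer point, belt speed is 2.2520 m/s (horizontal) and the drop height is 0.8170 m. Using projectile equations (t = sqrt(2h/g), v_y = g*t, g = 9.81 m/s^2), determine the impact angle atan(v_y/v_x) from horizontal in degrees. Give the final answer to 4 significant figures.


t = sqrt(2*0.8170/9.81) = 0.408123 s
v_y = 9.81 * 0.408123 = 4.00369 m/s
angle = atan(4.00369 / 2.2520) = 60.64 deg


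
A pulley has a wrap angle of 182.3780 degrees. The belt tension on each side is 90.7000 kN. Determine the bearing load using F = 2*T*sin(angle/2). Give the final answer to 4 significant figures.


F = 2 * 90.7000 * sin(182.3780/2 deg)
F = 181.4 kN


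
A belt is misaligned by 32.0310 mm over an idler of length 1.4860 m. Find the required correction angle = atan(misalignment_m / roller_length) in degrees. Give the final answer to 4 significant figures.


misalign_m = 32.0310 / 1000 = 0.032031 m
angle = atan(0.032031 / 1.4860)
angle = 1.235 deg


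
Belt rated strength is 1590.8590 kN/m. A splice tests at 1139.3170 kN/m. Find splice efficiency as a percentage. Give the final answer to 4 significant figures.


Eff = 1139.3170 / 1590.8590 * 100
Eff = 71.62 %


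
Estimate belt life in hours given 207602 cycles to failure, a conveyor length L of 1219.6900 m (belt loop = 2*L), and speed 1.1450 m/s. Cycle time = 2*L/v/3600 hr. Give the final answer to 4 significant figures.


cycle_time = 2 * 1219.6900 / 1.1450 / 3600 = 0.591795 hr
life = 207602 * 0.591795 = 122900 hours


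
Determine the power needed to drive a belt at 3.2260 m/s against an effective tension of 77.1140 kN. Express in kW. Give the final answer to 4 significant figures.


P = Te * v = 77.1140 * 3.2260
P = 248.8 kW


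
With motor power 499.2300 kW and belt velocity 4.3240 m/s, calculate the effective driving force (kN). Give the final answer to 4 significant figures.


Te = P / v = 499.2300 / 4.3240
Te = 115.5 kN


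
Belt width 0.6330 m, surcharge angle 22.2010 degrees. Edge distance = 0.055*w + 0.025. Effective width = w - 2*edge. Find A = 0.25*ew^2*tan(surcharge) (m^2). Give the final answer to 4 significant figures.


edge = 0.055*0.6330 + 0.025 = 0.059815 m
ew = 0.6330 - 2*0.059815 = 0.51337 m
A = 0.25 * 0.51337^2 * tan(22.2010 deg)
A = 0.02689 m^2


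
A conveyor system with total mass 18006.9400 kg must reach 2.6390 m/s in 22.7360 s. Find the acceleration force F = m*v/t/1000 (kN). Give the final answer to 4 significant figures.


F = 18006.9400 * 2.6390 / 22.7360 / 1000
F = 2.090 kN


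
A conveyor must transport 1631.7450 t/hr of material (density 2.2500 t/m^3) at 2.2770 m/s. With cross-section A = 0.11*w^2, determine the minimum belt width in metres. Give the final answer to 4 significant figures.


A_req = 1631.7450 / (2.2770 * 2.2500 * 3600) = 0.0884717 m^2
w = sqrt(0.0884717 / 0.11)
w = 0.8968 m


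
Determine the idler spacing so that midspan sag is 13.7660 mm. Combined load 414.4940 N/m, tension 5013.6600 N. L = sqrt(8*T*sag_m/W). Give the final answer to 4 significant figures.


sag = 13.7660/1000 = 0.013766 m
L = sqrt(8 * 5013.6600 * 0.013766 / 414.4940)
L = 1.154 m


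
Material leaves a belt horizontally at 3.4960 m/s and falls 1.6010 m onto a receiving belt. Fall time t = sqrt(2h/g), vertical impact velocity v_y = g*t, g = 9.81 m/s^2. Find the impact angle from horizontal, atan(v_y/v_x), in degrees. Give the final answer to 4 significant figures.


t = sqrt(2*1.6010/9.81) = 0.571316 s
v_y = 9.81 * 0.571316 = 5.60461 m/s
angle = atan(5.60461 / 3.4960) = 58.05 deg


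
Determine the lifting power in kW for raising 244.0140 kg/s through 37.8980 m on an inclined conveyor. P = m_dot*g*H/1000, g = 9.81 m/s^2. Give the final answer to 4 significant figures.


P = 244.0140 * 9.81 * 37.8980 / 1000
P = 90.72 kW


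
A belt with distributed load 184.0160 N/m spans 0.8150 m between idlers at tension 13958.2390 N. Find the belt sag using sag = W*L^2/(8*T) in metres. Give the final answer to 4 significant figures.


sag = 184.0160 * 0.8150^2 / (8 * 13958.2390)
sag = 0.001095 m


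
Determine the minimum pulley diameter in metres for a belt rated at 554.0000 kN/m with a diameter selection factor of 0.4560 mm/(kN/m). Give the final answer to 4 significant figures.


D = 554.0000 * 0.4560 / 1000
D = 0.2526 m


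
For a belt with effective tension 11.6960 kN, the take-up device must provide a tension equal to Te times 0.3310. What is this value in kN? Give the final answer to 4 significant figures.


T_tu = 11.6960 * 0.3310
T_tu = 3.871 kN


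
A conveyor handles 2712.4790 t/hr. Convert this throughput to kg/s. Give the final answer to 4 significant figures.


m_dot = 2712.4790 * 1000 / 3600
m_dot = 753.5 kg/s


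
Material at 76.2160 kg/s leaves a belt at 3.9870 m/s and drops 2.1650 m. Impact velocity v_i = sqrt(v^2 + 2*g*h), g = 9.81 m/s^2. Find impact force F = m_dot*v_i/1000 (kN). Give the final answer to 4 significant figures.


v_i = sqrt(3.9870^2 + 2*9.81*2.1650) = 7.64025 m/s
F = 76.2160 * 7.64025 / 1000
F = 0.5823 kN


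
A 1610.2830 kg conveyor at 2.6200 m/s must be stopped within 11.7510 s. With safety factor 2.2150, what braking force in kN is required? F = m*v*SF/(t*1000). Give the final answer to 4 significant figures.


F = 1610.2830 * 2.6200 / 11.7510 * 2.2150 / 1000
F = 0.7952 kN


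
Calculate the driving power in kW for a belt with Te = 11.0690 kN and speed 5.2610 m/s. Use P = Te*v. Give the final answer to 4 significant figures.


P = Te * v = 11.0690 * 5.2610
P = 58.23 kW


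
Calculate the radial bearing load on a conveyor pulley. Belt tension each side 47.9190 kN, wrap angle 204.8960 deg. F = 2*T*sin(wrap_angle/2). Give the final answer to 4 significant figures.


F = 2 * 47.9190 * sin(204.8960/2 deg)
F = 93.59 kN


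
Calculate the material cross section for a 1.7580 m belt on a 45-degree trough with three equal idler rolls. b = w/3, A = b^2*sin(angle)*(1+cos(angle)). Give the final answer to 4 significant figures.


b = 1.7580/3 = 0.586 m
A = 0.586^2 * sin(45 deg) * (1 + cos(45 deg))
A = 0.4145 m^2


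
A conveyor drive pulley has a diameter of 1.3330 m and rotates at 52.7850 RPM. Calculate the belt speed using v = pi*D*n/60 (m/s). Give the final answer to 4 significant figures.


v = pi * 1.3330 * 52.7850 / 60
v = 3.684 m/s


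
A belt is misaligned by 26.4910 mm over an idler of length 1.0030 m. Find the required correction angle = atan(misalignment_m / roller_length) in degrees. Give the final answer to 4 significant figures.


misalign_m = 26.4910 / 1000 = 0.026491 m
angle = atan(0.026491 / 1.0030)
angle = 1.513 deg


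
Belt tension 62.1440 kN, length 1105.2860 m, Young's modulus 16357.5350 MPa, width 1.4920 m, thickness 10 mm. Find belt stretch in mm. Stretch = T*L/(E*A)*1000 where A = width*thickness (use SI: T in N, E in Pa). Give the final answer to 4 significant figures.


A = 1.4920 * 0.01 = 0.01492 m^2
Stretch = 62.1440*1000 * 1105.2860 / (16357.5350e6 * 0.01492) * 1000
Stretch = 281.4 mm


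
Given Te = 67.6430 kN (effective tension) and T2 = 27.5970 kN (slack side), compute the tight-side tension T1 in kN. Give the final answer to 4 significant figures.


T1 = Te + T2 = 67.6430 + 27.5970
T1 = 95.24 kN


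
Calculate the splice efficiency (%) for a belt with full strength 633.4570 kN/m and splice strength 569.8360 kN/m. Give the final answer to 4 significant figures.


Eff = 569.8360 / 633.4570 * 100
Eff = 89.96 %


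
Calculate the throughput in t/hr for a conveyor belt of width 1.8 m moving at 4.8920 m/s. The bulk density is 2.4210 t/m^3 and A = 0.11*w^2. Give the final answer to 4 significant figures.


A = 0.11 * 1.8^2 = 0.3564 m^2
C = 0.3564 * 4.8920 * 2.4210 * 3600
C = 15200 t/hr


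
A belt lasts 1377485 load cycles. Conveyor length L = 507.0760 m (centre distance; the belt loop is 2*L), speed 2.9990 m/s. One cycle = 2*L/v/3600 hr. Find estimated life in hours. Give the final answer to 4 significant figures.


cycle_time = 2 * 507.0760 / 2.9990 / 3600 = 0.0939343 hr
life = 1377485 * 0.0939343 = 129400 hours


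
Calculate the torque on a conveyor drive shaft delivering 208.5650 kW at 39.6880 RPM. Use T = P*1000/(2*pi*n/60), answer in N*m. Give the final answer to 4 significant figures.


omega = 2*pi*39.6880/60 = 4.15612 rad/s
T = 208.5650*1000 / 4.15612
T = 50180 N*m


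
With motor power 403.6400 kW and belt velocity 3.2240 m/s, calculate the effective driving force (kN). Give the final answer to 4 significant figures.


Te = P / v = 403.6400 / 3.2240
Te = 125.2 kN


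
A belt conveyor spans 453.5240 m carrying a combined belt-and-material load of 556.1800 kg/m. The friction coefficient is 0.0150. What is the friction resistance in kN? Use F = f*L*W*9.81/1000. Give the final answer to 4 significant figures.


F = 0.0150 * 453.5240 * 556.1800 * 9.81 / 1000
F = 37.12 kN


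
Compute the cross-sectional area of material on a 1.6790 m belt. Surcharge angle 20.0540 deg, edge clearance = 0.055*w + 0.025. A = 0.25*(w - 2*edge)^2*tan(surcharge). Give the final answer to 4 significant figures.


edge = 0.055*1.6790 + 0.025 = 0.117345 m
ew = 1.6790 - 2*0.117345 = 1.44431 m
A = 0.25 * 1.44431^2 * tan(20.0540 deg)
A = 0.1904 m^2


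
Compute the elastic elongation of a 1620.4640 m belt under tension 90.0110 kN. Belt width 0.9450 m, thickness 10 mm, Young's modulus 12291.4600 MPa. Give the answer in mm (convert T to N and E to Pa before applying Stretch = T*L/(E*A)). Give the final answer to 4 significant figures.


A = 0.9450 * 0.01 = 0.00945 m^2
Stretch = 90.0110*1000 * 1620.4640 / (12291.4600e6 * 0.00945) * 1000
Stretch = 1256 mm


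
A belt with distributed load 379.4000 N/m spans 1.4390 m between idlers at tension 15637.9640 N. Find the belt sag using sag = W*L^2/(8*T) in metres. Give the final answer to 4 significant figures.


sag = 379.4000 * 1.4390^2 / (8 * 15637.9640)
sag = 0.006280 m


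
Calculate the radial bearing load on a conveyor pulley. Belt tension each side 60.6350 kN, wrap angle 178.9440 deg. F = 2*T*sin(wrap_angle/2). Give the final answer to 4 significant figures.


F = 2 * 60.6350 * sin(178.9440/2 deg)
F = 121.3 kN


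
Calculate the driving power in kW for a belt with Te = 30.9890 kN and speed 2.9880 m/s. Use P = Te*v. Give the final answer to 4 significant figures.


P = Te * v = 30.9890 * 2.9880
P = 92.60 kW


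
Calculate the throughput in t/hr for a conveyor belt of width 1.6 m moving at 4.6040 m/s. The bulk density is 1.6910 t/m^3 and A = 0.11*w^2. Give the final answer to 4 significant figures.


A = 0.11 * 1.6^2 = 0.2816 m^2
C = 0.2816 * 4.6040 * 1.6910 * 3600
C = 7892 t/hr


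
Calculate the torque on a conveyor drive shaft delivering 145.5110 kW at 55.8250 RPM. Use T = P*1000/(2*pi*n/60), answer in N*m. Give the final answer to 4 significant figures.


omega = 2*pi*55.8250/60 = 5.84598 rad/s
T = 145.5110*1000 / 5.84598
T = 24890 N*m


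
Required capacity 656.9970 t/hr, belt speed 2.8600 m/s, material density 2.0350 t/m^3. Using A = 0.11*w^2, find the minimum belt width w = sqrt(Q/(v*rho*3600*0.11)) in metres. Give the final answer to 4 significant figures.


A_req = 656.9970 / (2.8600 * 2.0350 * 3600) = 0.0313567 m^2
w = sqrt(0.0313567 / 0.11)
w = 0.5339 m


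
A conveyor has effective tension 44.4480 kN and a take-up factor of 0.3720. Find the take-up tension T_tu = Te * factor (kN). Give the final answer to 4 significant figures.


T_tu = 44.4480 * 0.3720
T_tu = 16.53 kN


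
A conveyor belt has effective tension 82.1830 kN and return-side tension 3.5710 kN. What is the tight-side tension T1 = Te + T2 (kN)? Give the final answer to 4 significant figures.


T1 = Te + T2 = 82.1830 + 3.5710
T1 = 85.75 kN


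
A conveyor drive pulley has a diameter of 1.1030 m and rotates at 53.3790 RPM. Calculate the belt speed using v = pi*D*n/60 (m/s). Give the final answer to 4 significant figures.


v = pi * 1.1030 * 53.3790 / 60
v = 3.083 m/s


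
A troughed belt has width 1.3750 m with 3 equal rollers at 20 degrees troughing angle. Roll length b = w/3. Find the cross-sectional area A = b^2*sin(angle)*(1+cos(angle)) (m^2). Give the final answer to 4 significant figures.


b = 1.3750/3 = 0.458333 m
A = 0.458333^2 * sin(20 deg) * (1 + cos(20 deg))
A = 0.1394 m^2


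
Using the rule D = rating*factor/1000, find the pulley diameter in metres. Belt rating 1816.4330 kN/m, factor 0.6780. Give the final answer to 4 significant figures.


D = 1816.4330 * 0.6780 / 1000
D = 1.232 m


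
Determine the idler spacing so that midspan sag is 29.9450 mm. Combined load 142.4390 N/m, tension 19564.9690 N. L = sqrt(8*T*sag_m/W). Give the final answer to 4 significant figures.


sag = 29.9450/1000 = 0.029945 m
L = sqrt(8 * 19564.9690 * 0.029945 / 142.4390)
L = 5.736 m


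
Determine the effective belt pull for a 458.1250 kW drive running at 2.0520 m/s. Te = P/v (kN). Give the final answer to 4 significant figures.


Te = P / v = 458.1250 / 2.0520
Te = 223.3 kN


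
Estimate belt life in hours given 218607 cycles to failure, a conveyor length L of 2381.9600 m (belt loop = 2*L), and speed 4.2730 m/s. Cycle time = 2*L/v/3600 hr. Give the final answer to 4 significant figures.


cycle_time = 2 * 2381.9600 / 4.2730 / 3600 = 0.309691 hr
life = 218607 * 0.309691 = 67700 hours


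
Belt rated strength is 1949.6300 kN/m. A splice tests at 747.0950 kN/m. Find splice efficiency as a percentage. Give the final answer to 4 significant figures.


Eff = 747.0950 / 1949.6300 * 100
Eff = 38.32 %


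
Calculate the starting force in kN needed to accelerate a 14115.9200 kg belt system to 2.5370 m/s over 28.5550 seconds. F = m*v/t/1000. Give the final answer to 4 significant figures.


F = 14115.9200 * 2.5370 / 28.5550 / 1000
F = 1.254 kN


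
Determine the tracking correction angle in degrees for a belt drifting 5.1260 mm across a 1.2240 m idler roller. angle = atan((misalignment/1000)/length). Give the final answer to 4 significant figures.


misalign_m = 5.1260 / 1000 = 0.005126 m
angle = atan(0.005126 / 1.2240)
angle = 0.2399 deg


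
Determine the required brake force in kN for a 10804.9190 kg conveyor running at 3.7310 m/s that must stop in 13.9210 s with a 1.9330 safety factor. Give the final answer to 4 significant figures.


F = 10804.9190 * 3.7310 / 13.9210 * 1.9330 / 1000
F = 5.598 kN


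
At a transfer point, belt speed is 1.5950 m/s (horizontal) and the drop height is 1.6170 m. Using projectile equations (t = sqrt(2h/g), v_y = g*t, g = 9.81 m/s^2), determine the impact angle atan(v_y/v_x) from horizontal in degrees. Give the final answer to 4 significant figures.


t = sqrt(2*1.6170/9.81) = 0.574163 s
v_y = 9.81 * 0.574163 = 5.63254 m/s
angle = atan(5.63254 / 1.5950) = 74.19 deg


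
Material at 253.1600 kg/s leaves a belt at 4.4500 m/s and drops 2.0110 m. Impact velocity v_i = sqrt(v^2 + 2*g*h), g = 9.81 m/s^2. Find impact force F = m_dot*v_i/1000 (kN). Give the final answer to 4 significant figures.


v_i = sqrt(4.4500^2 + 2*9.81*2.0110) = 7.69794 m/s
F = 253.1600 * 7.69794 / 1000
F = 1.949 kN


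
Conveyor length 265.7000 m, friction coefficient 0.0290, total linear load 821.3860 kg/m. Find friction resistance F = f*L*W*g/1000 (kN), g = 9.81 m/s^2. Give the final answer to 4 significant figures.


F = 0.0290 * 265.7000 * 821.3860 * 9.81 / 1000
F = 62.09 kN


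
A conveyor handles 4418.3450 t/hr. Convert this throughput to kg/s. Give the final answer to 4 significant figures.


m_dot = 4418.3450 * 1000 / 3600
m_dot = 1227 kg/s


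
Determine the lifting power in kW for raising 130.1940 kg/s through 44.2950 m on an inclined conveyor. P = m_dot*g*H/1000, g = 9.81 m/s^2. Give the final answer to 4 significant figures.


P = 130.1940 * 9.81 * 44.2950 / 1000
P = 56.57 kW


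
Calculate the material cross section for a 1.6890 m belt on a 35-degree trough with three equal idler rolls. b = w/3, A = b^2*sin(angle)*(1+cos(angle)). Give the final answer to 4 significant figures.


b = 1.6890/3 = 0.563 m
A = 0.563^2 * sin(35 deg) * (1 + cos(35 deg))
A = 0.3307 m^2


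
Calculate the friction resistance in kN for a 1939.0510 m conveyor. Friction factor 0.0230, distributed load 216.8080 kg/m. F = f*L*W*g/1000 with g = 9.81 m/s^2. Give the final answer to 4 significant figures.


F = 0.0230 * 1939.0510 * 216.8080 * 9.81 / 1000
F = 94.86 kN


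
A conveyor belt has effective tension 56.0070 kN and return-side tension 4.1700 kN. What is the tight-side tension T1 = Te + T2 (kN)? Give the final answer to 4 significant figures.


T1 = Te + T2 = 56.0070 + 4.1700
T1 = 60.18 kN


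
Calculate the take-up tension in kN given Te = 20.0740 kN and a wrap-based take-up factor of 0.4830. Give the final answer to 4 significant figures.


T_tu = 20.0740 * 0.4830
T_tu = 9.696 kN


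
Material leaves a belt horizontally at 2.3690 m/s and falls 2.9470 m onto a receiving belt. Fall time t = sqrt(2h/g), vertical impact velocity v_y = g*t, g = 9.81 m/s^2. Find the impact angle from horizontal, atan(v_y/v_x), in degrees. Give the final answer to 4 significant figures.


t = sqrt(2*2.9470/9.81) = 0.775123 s
v_y = 9.81 * 0.775123 = 7.60396 m/s
angle = atan(7.60396 / 2.3690) = 72.70 deg


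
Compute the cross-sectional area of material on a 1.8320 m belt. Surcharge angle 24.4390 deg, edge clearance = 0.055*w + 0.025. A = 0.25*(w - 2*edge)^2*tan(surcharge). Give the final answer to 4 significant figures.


edge = 0.055*1.8320 + 0.025 = 0.12576 m
ew = 1.8320 - 2*0.12576 = 1.58048 m
A = 0.25 * 1.58048^2 * tan(24.4390 deg)
A = 0.2838 m^2


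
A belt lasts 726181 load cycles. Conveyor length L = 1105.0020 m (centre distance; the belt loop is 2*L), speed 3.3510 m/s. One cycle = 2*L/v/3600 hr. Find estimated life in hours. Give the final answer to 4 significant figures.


cycle_time = 2 * 1105.0020 / 3.3510 / 3600 = 0.183196 hr
life = 726181 * 0.183196 = 133000 hours


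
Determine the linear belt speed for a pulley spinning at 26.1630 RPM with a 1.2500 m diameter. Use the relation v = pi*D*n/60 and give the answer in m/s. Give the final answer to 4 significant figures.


v = pi * 1.2500 * 26.1630 / 60
v = 1.712 m/s


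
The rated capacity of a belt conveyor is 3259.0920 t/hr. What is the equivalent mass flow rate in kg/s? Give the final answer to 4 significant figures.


m_dot = 3259.0920 * 1000 / 3600
m_dot = 905.3 kg/s


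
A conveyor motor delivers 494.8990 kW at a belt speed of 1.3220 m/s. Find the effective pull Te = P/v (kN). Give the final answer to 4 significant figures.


Te = P / v = 494.8990 / 1.3220
Te = 374.4 kN


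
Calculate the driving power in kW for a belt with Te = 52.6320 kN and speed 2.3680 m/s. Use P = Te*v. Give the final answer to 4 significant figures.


P = Te * v = 52.6320 * 2.3680
P = 124.6 kW


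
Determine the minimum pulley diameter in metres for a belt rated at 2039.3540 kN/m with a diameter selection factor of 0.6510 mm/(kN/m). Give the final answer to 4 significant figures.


D = 2039.3540 * 0.6510 / 1000
D = 1.328 m


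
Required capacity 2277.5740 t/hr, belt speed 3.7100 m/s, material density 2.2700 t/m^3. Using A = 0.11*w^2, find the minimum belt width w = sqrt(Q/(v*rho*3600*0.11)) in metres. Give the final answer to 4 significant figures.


A_req = 2277.5740 / (3.7100 * 2.2700 * 3600) = 0.0751225 m^2
w = sqrt(0.0751225 / 0.11)
w = 0.8264 m


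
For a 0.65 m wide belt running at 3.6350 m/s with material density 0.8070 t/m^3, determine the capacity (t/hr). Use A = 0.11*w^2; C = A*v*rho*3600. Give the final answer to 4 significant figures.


A = 0.11 * 0.65^2 = 0.046475 m^2
C = 0.046475 * 3.6350 * 0.8070 * 3600
C = 490.8 t/hr


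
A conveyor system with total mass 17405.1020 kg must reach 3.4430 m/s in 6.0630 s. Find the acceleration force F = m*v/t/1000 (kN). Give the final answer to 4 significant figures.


F = 17405.1020 * 3.4430 / 6.0630 / 1000
F = 9.884 kN


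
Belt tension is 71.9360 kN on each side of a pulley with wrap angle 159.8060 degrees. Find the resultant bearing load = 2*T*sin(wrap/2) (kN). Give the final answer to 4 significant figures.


F = 2 * 71.9360 * sin(159.8060/2 deg)
F = 141.6 kN


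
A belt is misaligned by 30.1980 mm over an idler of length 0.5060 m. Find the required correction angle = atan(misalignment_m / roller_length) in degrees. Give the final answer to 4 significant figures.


misalign_m = 30.1980 / 1000 = 0.030198 m
angle = atan(0.030198 / 0.5060)
angle = 3.415 deg


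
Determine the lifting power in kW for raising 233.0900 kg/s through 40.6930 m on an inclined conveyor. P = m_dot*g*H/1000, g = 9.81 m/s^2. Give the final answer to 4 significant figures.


P = 233.0900 * 9.81 * 40.6930 / 1000
P = 93.05 kW
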